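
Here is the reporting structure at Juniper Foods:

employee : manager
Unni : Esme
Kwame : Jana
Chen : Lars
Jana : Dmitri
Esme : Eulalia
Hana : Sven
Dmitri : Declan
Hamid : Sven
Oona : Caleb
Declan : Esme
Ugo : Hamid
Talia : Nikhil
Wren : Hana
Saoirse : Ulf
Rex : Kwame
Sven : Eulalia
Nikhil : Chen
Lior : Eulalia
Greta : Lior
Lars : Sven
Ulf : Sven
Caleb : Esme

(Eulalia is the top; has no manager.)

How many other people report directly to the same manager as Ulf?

3

Ulf reports to Sven. Sven's other direct reports are Hana, Hamid, Lars — 3 peers.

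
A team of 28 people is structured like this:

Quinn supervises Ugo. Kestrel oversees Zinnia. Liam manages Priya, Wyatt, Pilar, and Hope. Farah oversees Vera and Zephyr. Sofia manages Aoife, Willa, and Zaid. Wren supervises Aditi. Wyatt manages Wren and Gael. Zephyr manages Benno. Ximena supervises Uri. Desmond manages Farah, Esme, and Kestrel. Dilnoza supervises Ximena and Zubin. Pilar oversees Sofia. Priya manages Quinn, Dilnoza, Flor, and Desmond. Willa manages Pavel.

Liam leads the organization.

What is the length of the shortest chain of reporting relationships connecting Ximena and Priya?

Ximena is in Priya's organization: the chain from Ximena up to Priya is Ximena → Dilnoza → Priya, which is 2 links.

2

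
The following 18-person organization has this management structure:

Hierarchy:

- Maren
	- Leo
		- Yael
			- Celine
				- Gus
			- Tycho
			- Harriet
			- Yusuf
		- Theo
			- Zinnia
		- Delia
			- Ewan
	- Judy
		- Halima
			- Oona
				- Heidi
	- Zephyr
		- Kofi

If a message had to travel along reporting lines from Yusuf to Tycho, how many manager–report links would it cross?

2

Yusuf is 1 level below Yael, and Tycho is 1 level below Yael (their lowest common manager). The shortest path runs up from Yusuf to Yael and back down to Tycho: 1 + 1 = 2 links.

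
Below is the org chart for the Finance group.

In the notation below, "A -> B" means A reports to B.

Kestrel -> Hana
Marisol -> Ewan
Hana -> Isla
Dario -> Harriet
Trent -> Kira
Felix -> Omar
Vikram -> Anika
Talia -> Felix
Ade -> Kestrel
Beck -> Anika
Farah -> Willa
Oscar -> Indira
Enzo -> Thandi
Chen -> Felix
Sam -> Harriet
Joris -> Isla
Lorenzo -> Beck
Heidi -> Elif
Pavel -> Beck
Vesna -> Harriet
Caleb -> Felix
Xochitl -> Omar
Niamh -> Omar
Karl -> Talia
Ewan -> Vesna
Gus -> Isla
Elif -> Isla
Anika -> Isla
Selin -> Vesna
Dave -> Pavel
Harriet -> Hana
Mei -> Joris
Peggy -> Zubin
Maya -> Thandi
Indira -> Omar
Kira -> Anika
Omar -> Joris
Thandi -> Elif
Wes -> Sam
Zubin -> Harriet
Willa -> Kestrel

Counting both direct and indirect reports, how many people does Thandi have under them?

2

Thandi directly manages Enzo, Maya. Enzo has no reports. Maya has no reports. So Thandi's organization is 2 direct reports plus everyone under them: 1 + 1 = 2.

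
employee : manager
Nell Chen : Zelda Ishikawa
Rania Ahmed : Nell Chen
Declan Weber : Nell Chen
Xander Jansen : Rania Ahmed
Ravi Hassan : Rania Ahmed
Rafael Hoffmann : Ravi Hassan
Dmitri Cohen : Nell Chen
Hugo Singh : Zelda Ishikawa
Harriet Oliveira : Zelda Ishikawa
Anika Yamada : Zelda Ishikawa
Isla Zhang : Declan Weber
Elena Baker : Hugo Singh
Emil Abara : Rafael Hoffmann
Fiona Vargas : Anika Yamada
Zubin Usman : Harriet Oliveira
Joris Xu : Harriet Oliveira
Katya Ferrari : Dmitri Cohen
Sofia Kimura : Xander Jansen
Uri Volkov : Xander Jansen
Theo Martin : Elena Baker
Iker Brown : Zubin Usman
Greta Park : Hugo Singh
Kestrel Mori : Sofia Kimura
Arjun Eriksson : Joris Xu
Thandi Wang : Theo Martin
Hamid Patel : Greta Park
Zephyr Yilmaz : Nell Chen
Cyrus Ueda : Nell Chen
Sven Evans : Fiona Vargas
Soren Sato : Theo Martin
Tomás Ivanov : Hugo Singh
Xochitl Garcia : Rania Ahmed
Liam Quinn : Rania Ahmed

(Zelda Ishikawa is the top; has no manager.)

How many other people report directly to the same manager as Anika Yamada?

3

Anika Yamada reports to Zelda Ishikawa. Zelda Ishikawa's other direct reports are Nell Chen, Hugo Singh, Harriet Oliveira — 3 peers.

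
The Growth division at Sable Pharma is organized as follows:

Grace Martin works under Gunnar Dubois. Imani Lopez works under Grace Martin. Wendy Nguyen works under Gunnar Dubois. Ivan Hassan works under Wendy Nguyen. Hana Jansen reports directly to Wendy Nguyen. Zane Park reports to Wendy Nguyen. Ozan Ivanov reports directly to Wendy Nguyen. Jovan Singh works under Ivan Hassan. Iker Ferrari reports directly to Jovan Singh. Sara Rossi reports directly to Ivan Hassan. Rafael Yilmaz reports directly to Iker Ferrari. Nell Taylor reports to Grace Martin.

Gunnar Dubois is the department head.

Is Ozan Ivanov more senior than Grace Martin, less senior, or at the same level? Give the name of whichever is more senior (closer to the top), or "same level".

Ozan Ivanov is 2 levels below Gunnar Dubois; Grace Martin is 1. Grace Martin is higher.

Grace Martin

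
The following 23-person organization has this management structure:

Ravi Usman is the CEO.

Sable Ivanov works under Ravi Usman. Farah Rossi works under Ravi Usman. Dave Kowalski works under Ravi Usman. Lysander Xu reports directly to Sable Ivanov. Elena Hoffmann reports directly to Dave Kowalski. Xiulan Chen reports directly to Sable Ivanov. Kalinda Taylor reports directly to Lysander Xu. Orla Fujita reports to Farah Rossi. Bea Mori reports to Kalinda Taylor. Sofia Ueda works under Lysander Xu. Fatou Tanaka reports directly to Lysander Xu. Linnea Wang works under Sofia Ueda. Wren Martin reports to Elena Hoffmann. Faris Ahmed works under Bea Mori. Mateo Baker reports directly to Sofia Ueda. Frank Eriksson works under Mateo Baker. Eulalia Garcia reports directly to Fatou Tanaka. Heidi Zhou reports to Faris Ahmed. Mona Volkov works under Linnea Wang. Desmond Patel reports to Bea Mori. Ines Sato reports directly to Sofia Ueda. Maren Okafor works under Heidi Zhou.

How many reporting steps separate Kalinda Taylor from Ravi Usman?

3

Chain from Kalinda Taylor up to Ravi Usman: Kalinda Taylor → Lysander Xu → Sable Ivanov → Ravi Usman. That is 3 steps up, so Kalinda Taylor is 3 levels below Ravi Usman.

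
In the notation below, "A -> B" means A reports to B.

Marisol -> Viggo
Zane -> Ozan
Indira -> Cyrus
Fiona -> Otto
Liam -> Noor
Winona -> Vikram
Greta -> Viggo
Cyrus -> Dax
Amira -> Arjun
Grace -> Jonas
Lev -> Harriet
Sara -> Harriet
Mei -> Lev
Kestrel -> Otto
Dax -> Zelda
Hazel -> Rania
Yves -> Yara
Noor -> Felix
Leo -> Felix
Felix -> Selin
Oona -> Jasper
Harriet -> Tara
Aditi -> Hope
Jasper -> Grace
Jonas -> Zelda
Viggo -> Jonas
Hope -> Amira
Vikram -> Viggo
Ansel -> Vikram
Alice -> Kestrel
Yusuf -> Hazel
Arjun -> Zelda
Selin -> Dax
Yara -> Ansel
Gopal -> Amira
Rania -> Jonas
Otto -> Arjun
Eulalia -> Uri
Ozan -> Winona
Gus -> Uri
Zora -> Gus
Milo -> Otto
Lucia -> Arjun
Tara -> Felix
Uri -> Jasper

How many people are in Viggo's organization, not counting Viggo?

Viggo directly manages Vikram, Marisol, Greta. Under Vikram: Winona, Ozan, Zane, Ansel, Yara, Yves (6). Marisol has no reports. Greta has no reports. So Viggo's organization is 3 direct reports plus everyone under them: 7 + 1 + 1 = 9.

9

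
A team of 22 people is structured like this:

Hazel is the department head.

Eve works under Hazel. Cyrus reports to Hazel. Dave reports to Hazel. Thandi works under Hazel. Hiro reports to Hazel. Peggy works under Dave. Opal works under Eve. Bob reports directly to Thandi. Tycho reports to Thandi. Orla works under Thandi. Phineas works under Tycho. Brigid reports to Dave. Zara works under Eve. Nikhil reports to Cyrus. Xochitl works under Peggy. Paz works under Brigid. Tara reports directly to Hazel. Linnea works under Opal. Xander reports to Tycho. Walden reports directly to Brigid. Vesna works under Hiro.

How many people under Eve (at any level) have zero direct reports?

The people in Eve's organization with no one reporting to them are Zara, Linnea. That is 2.

2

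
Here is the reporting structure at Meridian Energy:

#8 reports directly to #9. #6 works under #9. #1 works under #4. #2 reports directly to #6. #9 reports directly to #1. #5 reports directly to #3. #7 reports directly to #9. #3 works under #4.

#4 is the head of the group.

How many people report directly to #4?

#4 directly manages #1, #3. That is 2 direct reports.

2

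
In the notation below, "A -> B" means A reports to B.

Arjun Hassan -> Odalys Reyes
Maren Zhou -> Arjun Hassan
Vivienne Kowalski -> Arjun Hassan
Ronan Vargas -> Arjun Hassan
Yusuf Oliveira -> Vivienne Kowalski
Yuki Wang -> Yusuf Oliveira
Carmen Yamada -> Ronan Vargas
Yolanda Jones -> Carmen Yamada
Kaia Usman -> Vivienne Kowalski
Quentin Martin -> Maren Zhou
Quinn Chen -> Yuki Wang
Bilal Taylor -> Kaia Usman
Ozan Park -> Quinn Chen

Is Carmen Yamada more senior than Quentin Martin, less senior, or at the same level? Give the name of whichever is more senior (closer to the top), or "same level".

same level

Both Carmen Yamada and Quentin Martin are 3 levels below Odalys Reyes.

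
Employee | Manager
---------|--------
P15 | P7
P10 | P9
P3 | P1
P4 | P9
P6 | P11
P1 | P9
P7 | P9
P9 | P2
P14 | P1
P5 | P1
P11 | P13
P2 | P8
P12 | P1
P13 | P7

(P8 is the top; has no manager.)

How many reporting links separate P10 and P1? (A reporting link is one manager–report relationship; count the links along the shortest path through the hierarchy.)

2

P10 is 1 level below P9, and P1 is 1 level below P9 (their lowest common manager). The shortest path runs up from P10 to P9 and back down to P1: 1 + 1 = 2 links.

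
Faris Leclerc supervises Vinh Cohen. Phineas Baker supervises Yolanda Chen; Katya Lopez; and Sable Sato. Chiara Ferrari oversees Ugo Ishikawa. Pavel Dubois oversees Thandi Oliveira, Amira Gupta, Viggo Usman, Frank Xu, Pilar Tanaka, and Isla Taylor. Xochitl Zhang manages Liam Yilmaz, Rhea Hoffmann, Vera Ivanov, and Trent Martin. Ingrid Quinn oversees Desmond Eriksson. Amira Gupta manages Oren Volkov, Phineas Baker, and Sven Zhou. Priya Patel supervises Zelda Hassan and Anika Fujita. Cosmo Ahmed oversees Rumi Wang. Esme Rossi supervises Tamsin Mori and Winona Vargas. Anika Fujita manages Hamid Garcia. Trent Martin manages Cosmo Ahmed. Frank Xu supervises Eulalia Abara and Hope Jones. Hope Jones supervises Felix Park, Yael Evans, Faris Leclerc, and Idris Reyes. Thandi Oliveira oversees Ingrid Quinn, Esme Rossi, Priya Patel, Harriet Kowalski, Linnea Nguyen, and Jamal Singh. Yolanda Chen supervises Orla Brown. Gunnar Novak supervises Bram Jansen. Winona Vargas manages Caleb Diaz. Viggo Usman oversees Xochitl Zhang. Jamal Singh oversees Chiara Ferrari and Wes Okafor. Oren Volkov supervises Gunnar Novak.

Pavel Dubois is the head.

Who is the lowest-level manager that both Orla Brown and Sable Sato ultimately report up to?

Phineas Baker

Orla Brown's chain of managers is Yolanda Chen, Phineas Baker, Amira Gupta, Pavel Dubois. Sable Sato's chain of managers is Phineas Baker, Amira Gupta, Pavel Dubois. The first manager that appears in both chains is Phineas Baker.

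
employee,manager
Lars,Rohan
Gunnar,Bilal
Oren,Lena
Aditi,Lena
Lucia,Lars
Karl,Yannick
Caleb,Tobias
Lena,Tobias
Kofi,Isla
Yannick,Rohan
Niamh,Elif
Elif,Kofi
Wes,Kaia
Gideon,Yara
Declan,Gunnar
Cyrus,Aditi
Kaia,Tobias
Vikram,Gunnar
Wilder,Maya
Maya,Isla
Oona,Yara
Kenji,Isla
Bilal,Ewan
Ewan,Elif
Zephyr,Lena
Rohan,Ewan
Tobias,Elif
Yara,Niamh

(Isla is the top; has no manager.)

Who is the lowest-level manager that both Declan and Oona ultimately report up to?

Elif

Declan's chain of managers is Gunnar, Bilal, Ewan, Elif, Kofi, Isla. Oona's chain of managers is Yara, Niamh, Elif, Kofi, Isla. The first manager that appears in both chains is Elif.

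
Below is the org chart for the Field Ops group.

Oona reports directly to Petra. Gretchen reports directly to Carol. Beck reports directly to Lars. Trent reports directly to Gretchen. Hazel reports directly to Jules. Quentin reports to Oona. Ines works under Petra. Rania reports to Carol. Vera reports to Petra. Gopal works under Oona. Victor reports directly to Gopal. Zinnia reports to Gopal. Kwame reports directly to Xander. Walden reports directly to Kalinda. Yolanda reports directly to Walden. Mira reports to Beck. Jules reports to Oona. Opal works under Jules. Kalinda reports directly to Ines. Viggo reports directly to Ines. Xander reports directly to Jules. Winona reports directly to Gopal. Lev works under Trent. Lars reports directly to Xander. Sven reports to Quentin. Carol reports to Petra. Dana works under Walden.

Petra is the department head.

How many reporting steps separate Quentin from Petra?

Chain from Quentin up to Petra: Quentin → Oona → Petra. That is 2 steps up, so Quentin is 2 levels below Petra.

2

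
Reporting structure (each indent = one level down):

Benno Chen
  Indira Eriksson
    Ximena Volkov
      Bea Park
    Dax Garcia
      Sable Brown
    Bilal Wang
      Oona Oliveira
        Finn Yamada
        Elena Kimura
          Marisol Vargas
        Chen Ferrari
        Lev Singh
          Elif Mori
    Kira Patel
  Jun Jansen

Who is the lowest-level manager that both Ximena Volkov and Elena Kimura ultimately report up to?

Indira Eriksson

Ximena Volkov's chain of managers is Indira Eriksson, Benno Chen. Elena Kimura's chain of managers is Oona Oliveira, Bilal Wang, Indira Eriksson, Benno Chen. The first manager that appears in both chains is Indira Eriksson.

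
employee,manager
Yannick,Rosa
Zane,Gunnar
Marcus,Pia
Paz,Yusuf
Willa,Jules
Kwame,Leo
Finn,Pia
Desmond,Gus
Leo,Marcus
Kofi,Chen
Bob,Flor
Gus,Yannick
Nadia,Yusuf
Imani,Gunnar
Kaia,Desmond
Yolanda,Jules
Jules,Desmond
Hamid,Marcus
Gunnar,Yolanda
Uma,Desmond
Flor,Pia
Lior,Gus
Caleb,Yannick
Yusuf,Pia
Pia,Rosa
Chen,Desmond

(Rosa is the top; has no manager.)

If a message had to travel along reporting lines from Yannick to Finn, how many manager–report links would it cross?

3

Yannick is 1 level below Rosa, and Finn is 2 levels below Rosa (their lowest common manager). The shortest path runs up from Yannick to Rosa and back down to Finn: 1 + 2 = 3 links.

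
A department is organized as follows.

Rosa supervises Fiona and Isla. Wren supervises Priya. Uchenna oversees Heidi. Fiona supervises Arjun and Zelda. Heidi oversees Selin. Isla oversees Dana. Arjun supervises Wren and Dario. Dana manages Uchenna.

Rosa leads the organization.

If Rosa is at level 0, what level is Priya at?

4

Chain from Priya up to Rosa: Priya → Wren → Arjun → Fiona → Rosa. That is 4 steps up, so Priya is 4 levels below Rosa.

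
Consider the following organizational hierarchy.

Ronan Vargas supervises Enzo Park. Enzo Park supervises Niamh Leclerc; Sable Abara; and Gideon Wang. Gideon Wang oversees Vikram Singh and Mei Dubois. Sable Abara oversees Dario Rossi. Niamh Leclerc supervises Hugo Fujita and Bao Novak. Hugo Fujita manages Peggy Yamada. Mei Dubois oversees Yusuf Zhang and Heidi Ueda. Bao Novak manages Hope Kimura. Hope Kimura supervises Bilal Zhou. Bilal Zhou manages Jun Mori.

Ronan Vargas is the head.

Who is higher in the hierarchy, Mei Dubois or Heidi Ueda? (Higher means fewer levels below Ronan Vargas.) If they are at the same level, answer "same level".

Mei Dubois

Mei Dubois is 3 levels below Ronan Vargas; Heidi Ueda is 4. Mei Dubois is higher.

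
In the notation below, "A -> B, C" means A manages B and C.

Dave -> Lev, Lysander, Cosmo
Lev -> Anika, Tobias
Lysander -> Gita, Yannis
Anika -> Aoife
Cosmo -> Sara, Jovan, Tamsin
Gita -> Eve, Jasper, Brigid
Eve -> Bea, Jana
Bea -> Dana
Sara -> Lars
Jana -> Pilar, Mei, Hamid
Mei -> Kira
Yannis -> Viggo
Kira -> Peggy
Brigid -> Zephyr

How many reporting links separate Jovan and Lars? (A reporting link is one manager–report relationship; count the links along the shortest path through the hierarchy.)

Jovan is 1 level below Cosmo, and Lars is 2 levels below Cosmo (their lowest common manager). The shortest path runs up from Jovan to Cosmo and back down to Lars: 1 + 2 = 3 links.

3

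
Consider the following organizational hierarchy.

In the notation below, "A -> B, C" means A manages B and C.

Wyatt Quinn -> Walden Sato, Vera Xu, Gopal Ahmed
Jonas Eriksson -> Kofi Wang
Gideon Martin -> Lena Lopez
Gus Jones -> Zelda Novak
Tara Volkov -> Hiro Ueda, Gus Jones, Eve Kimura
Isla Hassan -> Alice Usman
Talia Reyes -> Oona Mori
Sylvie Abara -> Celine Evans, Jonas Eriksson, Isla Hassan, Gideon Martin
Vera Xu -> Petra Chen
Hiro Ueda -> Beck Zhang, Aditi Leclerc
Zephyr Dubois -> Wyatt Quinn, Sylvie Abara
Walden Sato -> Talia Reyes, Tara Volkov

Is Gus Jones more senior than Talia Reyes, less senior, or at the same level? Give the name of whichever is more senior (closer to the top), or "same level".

Talia Reyes

Gus Jones is 4 levels below Zephyr Dubois; Talia Reyes is 3. Talia Reyes is higher.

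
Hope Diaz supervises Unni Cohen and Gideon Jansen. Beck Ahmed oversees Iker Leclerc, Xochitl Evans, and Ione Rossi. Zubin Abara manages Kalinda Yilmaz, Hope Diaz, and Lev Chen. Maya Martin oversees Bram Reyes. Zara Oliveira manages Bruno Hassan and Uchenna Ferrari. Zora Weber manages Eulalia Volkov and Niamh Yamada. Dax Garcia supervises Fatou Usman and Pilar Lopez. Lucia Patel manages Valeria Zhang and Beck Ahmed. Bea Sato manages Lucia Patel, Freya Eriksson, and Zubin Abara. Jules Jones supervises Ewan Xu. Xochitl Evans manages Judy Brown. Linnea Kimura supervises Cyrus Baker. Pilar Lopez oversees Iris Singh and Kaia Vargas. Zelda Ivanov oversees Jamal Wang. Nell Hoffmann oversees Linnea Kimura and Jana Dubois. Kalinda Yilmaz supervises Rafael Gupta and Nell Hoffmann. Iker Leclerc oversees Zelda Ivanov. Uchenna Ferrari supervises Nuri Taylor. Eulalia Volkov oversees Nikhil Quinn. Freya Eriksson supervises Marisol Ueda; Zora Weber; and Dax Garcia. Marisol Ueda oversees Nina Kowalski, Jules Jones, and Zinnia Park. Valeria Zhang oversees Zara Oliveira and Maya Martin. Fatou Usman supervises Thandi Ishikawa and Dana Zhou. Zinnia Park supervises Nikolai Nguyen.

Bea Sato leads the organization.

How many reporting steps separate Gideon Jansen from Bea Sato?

3

Chain from Gideon Jansen up to Bea Sato: Gideon Jansen → Hope Diaz → Zubin Abara → Bea Sato. That is 3 steps up, so Gideon Jansen is 3 levels below Bea Sato.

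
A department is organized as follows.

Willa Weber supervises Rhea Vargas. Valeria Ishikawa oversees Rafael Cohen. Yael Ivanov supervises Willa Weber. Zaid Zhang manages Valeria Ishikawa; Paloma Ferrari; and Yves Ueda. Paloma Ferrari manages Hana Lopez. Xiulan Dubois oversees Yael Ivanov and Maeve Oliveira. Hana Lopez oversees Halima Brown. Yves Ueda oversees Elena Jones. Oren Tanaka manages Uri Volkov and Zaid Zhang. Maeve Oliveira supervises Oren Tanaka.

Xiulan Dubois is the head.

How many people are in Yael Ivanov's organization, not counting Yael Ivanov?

Yael Ivanov directly manages Willa Weber. Under Willa Weber: Rhea Vargas (1). That's 2 in total.

2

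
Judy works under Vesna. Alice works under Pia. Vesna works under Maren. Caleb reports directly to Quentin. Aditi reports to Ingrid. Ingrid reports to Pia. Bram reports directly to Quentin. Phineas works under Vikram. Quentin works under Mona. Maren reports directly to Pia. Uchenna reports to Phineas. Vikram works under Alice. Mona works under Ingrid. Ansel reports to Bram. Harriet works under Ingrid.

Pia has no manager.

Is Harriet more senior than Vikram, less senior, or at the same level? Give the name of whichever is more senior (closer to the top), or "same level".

Both Harriet and Vikram are 2 levels below Pia.

same level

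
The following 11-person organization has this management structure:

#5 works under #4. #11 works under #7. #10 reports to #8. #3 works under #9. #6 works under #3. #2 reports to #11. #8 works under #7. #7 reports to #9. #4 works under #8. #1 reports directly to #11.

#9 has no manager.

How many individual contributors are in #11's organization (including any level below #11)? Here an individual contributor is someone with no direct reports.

The people in #11's organization with no one reporting to them are #1, #2. That is 2.

2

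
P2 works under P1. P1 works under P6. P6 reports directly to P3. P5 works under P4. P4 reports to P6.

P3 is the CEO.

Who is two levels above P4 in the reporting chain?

P3

P4 reports to P6, and P6 reports to P3. So P4's skip-level manager is P3.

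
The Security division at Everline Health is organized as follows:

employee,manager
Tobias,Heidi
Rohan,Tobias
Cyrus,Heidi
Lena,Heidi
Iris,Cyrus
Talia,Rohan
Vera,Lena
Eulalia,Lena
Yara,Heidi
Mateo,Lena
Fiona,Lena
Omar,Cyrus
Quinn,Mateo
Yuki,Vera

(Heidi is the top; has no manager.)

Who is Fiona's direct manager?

Fiona reports directly to Lena.

Lena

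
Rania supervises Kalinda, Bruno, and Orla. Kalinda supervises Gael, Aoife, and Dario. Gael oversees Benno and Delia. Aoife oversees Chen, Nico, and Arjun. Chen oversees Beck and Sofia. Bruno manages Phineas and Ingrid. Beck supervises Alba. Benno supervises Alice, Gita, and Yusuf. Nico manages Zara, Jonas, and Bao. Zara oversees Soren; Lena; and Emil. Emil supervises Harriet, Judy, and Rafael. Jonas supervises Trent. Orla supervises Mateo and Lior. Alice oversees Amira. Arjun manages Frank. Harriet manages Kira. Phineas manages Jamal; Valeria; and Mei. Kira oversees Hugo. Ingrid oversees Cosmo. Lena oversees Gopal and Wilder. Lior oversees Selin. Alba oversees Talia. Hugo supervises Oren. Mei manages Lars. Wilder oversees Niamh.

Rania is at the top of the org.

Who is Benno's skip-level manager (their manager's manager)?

Benno reports to Gael, and Gael reports to Kalinda. So Benno's skip-level manager is Kalinda.

Kalinda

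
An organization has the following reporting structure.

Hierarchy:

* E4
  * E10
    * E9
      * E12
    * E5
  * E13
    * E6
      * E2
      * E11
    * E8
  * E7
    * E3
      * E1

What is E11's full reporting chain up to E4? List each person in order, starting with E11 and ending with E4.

E11 reports to E6. E6 reports to E13. E13 reports to E4. E4 is at the top.

E11 -> E6 -> E13 -> E4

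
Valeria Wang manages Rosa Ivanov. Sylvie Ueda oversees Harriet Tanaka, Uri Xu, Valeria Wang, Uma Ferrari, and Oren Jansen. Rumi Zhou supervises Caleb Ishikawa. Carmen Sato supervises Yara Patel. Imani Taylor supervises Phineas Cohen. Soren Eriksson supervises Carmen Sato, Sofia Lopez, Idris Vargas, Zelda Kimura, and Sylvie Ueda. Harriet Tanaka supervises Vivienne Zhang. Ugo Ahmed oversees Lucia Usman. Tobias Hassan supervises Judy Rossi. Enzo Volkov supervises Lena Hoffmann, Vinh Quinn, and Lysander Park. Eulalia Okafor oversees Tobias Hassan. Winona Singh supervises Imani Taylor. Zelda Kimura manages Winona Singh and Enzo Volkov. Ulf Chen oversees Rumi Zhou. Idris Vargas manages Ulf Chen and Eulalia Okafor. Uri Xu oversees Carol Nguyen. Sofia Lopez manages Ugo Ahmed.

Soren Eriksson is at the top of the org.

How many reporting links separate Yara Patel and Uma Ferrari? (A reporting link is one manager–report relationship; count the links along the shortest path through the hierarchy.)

Yara Patel is 2 levels below Soren Eriksson, and Uma Ferrari is 2 levels below Soren Eriksson (their lowest common manager). The shortest path runs up from Yara Patel to Soren Eriksson and back down to Uma Ferrari: 2 + 2 = 4 links.

4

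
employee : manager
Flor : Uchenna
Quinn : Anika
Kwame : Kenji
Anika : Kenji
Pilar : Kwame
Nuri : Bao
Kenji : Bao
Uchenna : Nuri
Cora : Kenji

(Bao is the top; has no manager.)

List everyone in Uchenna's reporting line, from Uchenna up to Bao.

Uchenna reports to Nuri. Nuri reports to Bao. Bao is at the top.

Uchenna -> Nuri -> Bao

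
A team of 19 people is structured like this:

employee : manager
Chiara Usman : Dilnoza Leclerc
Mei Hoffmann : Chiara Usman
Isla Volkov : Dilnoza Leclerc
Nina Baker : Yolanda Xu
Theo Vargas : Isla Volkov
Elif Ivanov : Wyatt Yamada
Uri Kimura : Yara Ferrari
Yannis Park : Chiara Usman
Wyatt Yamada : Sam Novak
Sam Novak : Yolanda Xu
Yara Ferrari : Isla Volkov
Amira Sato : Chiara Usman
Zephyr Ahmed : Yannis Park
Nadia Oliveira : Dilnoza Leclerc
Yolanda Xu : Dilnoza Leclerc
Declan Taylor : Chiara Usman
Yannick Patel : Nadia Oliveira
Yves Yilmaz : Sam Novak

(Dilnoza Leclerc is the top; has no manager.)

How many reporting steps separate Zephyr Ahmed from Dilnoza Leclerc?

Chain from Zephyr Ahmed up to Dilnoza Leclerc: Zephyr Ahmed → Yannis Park → Chiara Usman → Dilnoza Leclerc. That is 3 steps up, so Zephyr Ahmed is 3 levels below Dilnoza Leclerc.

3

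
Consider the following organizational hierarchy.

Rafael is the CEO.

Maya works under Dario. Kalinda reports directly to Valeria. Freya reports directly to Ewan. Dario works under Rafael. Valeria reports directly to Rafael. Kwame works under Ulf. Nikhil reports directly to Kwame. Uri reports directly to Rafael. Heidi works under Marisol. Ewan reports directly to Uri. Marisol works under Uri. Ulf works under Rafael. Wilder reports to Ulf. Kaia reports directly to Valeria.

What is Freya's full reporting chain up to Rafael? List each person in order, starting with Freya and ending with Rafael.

Freya -> Ewan -> Uri -> Rafael

Freya reports to Ewan. Ewan reports to Uri. Uri reports to Rafael. Rafael is at the top.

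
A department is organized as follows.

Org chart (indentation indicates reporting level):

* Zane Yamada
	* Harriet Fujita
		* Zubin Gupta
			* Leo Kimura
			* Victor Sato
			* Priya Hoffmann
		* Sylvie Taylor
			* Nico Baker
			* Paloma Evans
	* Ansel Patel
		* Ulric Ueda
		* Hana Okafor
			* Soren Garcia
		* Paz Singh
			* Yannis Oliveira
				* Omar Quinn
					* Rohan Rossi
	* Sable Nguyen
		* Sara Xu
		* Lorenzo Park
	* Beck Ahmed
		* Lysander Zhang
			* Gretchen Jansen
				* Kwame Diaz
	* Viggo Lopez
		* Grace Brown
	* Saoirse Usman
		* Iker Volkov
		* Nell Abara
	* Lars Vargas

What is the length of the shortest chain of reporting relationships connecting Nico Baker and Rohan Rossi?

8

Nico Baker is 3 levels below Zane Yamada, and Rohan Rossi is 5 levels below Zane Yamada (their lowest common manager). The shortest path runs up from Nico Baker to Zane Yamada and back down to Rohan Rossi: 3 + 5 = 8 links.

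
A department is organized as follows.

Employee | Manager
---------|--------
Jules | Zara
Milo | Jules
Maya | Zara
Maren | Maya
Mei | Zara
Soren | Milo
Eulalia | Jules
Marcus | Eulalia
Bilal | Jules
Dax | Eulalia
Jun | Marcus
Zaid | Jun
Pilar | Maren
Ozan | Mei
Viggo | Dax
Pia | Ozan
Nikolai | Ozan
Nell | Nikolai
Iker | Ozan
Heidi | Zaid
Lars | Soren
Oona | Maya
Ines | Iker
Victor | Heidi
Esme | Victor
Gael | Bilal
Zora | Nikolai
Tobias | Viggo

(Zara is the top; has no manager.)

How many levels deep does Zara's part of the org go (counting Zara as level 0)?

8

The longest chain under Zara runs Zara → Jules → Eulalia → Marcus → Jun → Zaid → Heidi → Victor → Esme, which is 8 levels below Zara.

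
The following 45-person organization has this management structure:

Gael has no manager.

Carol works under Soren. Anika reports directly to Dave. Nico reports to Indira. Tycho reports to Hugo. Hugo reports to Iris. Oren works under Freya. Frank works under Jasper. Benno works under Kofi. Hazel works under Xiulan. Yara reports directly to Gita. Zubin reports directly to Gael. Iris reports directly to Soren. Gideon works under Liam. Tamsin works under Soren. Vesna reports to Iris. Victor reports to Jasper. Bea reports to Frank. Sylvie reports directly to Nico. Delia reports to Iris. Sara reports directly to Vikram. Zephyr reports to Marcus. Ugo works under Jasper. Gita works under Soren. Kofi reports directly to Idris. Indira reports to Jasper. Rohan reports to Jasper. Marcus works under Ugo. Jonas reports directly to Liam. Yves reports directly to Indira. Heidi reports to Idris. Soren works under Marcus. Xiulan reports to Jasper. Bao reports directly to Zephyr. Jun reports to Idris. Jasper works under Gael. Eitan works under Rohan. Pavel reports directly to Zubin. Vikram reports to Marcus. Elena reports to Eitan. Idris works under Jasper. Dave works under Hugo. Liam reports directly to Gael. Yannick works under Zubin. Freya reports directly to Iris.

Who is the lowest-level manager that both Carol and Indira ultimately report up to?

Carol's chain of managers is Soren, Marcus, Ugo, Jasper, Gael. Indira's chain of managers is Jasper, Gael. The first manager that appears in both chains is Jasper.

Jasper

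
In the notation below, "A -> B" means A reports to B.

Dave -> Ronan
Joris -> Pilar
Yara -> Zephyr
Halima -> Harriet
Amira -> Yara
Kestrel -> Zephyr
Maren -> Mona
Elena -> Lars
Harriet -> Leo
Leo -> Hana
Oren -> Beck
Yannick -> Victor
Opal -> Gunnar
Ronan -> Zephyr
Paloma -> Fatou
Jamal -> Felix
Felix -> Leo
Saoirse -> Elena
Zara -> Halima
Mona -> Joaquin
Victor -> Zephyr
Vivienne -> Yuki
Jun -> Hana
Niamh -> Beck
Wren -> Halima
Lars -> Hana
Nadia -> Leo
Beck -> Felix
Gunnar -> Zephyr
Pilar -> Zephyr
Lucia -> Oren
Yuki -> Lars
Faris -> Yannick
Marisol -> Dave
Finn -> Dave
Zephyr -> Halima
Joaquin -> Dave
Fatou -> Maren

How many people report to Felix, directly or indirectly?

5

Felix directly manages Beck, Jamal. Under Beck: Oren, Lucia, Niamh (3). Jamal has no reports. So Felix's organization is 2 direct reports plus everyone under them: 4 + 1 = 5.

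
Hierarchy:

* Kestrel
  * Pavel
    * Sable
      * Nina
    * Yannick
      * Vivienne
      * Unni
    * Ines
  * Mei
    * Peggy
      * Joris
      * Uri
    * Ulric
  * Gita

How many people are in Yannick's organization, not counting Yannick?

Yannick directly manages Vivienne, Unni. Vivienne has no reports. Unni has no reports. So Yannick's organization is 2 direct reports plus everyone under them: 1 + 1 = 2.

2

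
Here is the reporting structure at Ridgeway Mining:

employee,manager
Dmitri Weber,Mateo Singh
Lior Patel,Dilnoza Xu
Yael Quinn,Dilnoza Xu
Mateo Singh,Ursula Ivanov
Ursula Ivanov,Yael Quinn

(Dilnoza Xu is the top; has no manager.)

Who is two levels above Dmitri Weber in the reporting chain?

Ursula Ivanov

Dmitri Weber reports to Mateo Singh, and Mateo Singh reports to Ursula Ivanov. So Dmitri Weber's skip-level manager is Ursula Ivanov.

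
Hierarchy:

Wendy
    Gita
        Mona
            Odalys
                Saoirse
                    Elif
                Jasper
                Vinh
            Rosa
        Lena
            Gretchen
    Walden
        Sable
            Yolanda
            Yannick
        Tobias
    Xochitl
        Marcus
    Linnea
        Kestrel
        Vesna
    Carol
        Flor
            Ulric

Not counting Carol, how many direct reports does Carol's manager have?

Carol reports to Wendy. Wendy's other direct reports are Gita, Walden, Xochitl, Linnea — 4 peers.

4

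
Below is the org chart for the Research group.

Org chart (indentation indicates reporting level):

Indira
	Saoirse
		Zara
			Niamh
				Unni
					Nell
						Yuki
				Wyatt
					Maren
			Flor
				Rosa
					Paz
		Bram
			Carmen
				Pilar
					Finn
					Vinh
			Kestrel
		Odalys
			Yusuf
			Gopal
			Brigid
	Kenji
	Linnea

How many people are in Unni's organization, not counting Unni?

Unni directly manages Nell. Under Nell: Yuki (1). That's 2 in total.

2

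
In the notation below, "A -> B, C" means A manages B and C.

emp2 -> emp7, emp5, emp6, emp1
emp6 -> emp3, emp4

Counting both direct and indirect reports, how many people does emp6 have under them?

emp6 directly manages emp3, emp4. emp3 has no reports. emp4 has no reports. So emp6's organization is 2 direct reports plus everyone under them: 1 + 1 = 2.

2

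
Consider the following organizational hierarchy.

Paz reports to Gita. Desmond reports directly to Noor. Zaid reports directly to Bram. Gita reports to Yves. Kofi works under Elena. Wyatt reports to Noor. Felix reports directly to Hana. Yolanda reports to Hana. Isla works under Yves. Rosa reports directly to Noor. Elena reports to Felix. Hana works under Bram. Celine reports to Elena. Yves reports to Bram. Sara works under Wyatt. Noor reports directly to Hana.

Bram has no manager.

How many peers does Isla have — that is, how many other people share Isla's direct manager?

1

Isla reports to Yves. Yves's other direct reports are Gita — 1 peer.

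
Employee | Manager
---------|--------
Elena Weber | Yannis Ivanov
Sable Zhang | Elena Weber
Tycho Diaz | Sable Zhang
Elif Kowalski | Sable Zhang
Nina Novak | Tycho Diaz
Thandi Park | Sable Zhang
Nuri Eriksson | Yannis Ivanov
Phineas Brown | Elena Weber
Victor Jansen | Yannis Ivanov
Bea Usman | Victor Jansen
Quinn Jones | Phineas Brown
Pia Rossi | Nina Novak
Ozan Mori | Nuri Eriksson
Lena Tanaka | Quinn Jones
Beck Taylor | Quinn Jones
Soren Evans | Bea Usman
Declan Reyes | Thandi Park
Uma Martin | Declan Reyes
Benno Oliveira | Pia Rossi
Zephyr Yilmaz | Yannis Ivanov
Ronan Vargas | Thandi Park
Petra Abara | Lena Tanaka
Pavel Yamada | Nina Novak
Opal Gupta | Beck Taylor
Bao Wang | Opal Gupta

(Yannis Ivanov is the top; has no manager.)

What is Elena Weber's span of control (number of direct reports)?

Elena Weber directly manages Sable Zhang, Phineas Brown. That is 2 direct reports.

2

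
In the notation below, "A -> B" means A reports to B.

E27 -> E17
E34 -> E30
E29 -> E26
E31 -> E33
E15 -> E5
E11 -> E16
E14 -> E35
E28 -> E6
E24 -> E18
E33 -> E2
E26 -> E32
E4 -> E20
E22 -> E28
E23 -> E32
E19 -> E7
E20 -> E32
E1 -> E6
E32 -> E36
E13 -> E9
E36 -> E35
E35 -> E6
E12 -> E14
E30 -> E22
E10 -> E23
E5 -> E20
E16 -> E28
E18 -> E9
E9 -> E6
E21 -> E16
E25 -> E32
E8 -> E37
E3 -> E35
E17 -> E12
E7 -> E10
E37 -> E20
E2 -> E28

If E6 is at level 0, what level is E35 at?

Chain from E35 up to E6: E35 → E6. That is 1 step up, so E35 is 1 level below E6.

1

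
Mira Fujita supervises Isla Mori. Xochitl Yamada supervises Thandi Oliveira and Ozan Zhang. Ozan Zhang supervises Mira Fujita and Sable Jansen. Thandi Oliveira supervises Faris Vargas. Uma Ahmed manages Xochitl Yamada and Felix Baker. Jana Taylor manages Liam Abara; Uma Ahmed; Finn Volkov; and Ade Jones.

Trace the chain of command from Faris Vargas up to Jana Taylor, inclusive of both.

Faris Vargas -> Thandi Oliveira -> Xochitl Yamada -> Uma Ahmed -> Jana Taylor

Faris Vargas reports to Thandi Oliveira. Thandi Oliveira reports to Xochitl Yamada. Xochitl Yamada reports to Uma Ahmed. Uma Ahmed reports to Jana Taylor. Jana Taylor is at the top.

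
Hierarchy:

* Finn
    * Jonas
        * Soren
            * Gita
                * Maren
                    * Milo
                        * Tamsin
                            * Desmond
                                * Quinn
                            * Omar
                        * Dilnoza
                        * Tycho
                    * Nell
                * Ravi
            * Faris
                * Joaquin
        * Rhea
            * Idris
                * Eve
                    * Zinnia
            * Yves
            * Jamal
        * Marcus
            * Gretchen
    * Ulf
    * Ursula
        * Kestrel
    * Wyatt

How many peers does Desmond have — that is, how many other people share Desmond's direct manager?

Desmond reports to Tamsin. Tamsin's other direct reports are Omar — 1 peer.

1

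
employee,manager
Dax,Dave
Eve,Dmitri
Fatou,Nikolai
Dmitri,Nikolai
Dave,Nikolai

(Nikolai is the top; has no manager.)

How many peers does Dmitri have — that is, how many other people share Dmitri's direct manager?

2

Dmitri reports to Nikolai. Nikolai's other direct reports are Dave, Fatou — 2 peers.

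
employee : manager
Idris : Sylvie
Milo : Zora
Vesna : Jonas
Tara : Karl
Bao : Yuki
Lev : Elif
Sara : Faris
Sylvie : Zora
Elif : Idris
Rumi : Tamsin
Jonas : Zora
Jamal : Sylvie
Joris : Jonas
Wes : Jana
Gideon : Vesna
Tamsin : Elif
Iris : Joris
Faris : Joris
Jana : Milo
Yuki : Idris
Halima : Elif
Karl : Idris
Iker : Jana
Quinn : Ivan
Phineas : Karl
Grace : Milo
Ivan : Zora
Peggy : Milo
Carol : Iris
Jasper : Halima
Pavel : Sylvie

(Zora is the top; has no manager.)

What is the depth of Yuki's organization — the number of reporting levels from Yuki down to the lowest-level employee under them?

The longest chain under Yuki runs Yuki → Bao, which is 1 level below Yuki.

1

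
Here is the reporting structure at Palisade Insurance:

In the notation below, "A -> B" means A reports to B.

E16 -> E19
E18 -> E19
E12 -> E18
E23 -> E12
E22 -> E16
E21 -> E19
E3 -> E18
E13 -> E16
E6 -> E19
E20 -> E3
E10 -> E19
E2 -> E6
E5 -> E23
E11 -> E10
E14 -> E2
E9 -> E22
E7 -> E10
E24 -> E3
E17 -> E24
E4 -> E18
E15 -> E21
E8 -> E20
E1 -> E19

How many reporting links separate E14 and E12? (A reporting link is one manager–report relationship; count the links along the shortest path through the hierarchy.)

5

E14 is 3 levels below E19, and E12 is 2 levels below E19 (their lowest common manager). The shortest path runs up from E14 to E19 and back down to E12: 3 + 2 = 5 links.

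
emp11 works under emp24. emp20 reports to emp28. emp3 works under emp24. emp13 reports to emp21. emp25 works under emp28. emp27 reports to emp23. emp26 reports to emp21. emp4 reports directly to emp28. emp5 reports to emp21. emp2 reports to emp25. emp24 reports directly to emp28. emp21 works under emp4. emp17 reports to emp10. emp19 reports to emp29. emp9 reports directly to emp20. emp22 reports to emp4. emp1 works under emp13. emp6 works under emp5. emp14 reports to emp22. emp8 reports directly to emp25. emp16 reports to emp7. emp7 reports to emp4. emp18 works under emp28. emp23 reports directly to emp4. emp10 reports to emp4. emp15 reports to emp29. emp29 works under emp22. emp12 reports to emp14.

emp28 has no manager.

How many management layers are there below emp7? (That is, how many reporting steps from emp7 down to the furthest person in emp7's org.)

1

The longest chain under emp7 runs emp7 → emp16, which is 1 level below emp7.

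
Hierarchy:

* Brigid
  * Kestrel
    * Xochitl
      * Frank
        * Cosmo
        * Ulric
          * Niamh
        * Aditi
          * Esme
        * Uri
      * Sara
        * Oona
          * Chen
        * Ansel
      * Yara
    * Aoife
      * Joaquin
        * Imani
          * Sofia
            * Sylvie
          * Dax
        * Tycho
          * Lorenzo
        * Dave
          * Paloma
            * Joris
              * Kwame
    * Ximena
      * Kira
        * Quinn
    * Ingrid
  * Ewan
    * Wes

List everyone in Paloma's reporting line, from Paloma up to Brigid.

Paloma -> Dave -> Joaquin -> Aoife -> Kestrel -> Brigid

Paloma reports to Dave. Dave reports to Joaquin. Joaquin reports to Aoife. Aoife reports to Kestrel. Kestrel reports to Brigid. Brigid is at the top.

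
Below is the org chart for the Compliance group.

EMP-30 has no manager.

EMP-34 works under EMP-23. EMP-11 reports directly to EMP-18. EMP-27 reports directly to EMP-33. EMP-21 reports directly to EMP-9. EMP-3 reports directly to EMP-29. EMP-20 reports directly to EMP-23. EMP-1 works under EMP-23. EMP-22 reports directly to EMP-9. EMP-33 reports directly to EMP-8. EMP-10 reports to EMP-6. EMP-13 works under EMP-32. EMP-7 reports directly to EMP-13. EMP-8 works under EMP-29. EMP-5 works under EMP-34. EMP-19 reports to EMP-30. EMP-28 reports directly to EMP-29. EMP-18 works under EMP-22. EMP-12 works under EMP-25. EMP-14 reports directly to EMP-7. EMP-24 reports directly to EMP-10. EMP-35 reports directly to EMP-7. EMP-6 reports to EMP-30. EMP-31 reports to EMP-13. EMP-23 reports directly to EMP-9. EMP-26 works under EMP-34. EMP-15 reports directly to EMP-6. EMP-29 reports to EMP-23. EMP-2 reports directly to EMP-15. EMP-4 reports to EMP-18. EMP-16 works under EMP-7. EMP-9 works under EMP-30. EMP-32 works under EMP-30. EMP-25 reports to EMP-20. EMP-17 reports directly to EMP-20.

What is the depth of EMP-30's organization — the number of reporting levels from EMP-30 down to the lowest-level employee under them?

6

The longest chain under EMP-30 runs EMP-30 → EMP-9 → EMP-23 → EMP-29 → EMP-8 → EMP-33 → EMP-27, which is 6 levels below EMP-30.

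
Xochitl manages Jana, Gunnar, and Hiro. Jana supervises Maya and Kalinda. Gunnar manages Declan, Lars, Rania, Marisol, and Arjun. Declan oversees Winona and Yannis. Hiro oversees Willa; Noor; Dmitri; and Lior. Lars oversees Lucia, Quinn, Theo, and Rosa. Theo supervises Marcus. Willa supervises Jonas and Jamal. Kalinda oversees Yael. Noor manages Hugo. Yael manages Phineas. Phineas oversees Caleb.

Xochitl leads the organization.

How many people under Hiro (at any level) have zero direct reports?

5

The people in Hiro's organization with no one reporting to them are Lior, Dmitri, Hugo, Jonas, Jamal. That is 5.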